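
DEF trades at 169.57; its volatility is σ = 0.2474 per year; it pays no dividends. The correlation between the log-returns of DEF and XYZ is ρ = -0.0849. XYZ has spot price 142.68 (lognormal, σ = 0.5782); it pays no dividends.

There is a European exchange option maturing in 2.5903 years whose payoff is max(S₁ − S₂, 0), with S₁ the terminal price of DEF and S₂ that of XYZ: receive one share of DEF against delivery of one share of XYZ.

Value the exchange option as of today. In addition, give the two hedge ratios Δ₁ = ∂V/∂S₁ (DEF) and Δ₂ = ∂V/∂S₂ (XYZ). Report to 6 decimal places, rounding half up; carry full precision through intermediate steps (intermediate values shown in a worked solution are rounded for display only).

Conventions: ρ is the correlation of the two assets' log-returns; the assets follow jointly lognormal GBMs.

σ_eff = √(σ₁² + σ₂² − 2ρσ₁σ₂) = √(0.2474² + 0.5782² − 2·-0.0849·0.2474·0.5782) = 0.647928
d₁ = (ln(S₁/S₂) + (q₂ − q₁ + σ_eff²/2)T) / (σ_eff√T) = (ln(169.57/142.68) + (0.0 − 0.0 + 0.209906)·2.5903) / 1.042803 = 0.686976
d₂ = d₁ − σ_eff√T = 0.686976 − 1.042803 = -0.355827
N(d₁) = 0.753951,  N(d₂) = 0.360985
V = S₁·e^{−q₁T}·N(d₁) − S₂·e^{−q₂T}·N(d₂) = 127.847470 − 51.505356 = 76.342114
Key observation: pricing in XYZ-units makes this a unit-strike call on the ratio S₁/S₂ — the risk-free rate cancels and cannot affect the value.
Δ₁ = e^{−q₁T}·N(d₁) = 0.753951;  Δ₂ = −e^{−q₂T}·N(d₂) = -0.360985

exchange price = 76.342114
Δ1 = 0.753951
Δ2 = -0.360985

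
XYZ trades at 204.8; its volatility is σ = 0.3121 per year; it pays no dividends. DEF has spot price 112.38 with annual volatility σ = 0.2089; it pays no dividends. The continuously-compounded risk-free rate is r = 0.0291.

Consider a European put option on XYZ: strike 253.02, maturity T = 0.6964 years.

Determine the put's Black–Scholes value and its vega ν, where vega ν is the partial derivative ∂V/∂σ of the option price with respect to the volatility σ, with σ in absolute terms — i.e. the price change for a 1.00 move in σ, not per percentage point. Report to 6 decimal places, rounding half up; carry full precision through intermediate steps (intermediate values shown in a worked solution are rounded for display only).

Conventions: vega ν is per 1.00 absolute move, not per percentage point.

price = 51.019011
ν = 56.821133

σ√T = 0.3121·√0.6964 = 0.260449
d₁ = (ln(S/K) + (r+σ²/2)T) / (σ√T) = (ln(204.8/253.02) + (0.0291+0.3121²/2)·0.6964) / 0.260449 = (-0.211435 + 0.054182) / 0.260449 = -0.603774
d₂ = d₁ − σ√T = -0.603774 − 0.260449 = -0.864223
e^{−rT} = 0.979939
N(−d₁) = 0.727003,  N(−d₂) = 0.806267
Put price V = K·e^{−rT}·N(−d₂) − S·N(−d₁) = 199.909233 − 148.890222 = 51.019011
φ(d₁) = (1/√(2π))·e^{−d₁²/2} = 0.332469
ν = S·φ(d₁)·√T = 56.821133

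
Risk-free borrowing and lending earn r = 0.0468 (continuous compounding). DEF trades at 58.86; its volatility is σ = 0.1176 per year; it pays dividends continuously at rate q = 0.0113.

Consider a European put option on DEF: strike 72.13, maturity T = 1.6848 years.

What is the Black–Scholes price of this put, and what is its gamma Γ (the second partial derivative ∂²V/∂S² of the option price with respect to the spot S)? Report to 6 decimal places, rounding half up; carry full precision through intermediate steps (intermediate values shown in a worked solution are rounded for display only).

price = 9.792794
Γ = 0.030001

σ√T = 0.1176·√1.6848 = 0.152645
d₁ = (ln(S/K) + (r−q+σ²/2)T) / (σ√T) = (ln(58.86/72.13) + (0.0468−0.0113+0.1176²/2)·1.6848) / 0.152645 = (-0.203308 + 0.071461) / 0.152645 = -0.863756
d₂ = d₁ − σ√T = -0.863756 − 0.152645 = -1.016401
e^{−rT} = 0.924180
e^{−qT} = 0.981142
N(−d₁) = 0.806139,  N(−d₂) = 0.845281
Put price V = K·e^{−rT}·N(−d₂) − S·e^{−qT}·N(−d₁) = 56.347331 − 46.554537 = 9.792794
φ(d₁) = (1/√(2π))·e^{−d₁²/2} = 0.274727
Γ = e^{−qT}·φ(d₁) / (S·σ·√T) = 0.030001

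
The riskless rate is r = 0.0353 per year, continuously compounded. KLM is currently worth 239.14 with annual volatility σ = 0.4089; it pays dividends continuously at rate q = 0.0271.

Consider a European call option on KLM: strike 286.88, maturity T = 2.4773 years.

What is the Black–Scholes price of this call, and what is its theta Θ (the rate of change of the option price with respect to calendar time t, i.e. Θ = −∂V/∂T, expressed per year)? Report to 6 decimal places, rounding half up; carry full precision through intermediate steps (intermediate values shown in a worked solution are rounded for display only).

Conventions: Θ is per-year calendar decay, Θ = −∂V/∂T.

σ√T = 0.4089·√2.4773 = 0.643586
d₁ = (ln(S/K) + (r−q+σ²/2)T) / (σ√T) = (ln(239.14/286.88) + (0.0353−0.0271+0.4089²/2)·2.4773) / 0.643586 = (-0.182015 + 0.227415) / 0.643586 = 0.070543
d₂ = d₁ − σ√T = 0.070543 − 0.643586 = -0.573043
e^{−rT} = 0.916266
e^{−qT} = 0.935069
N(d₁) = 0.528119,  N(d₂) = 0.283308
Call price V = S·e^{−qT}·N(d₁) − K·e^{−rT}·N(d₂) = 118.094008 − 74.469821 = 43.624187
φ(d₁) = (1/√(2π))·e^{−d₁²/2} = 0.397951
Θ = −S·e^{−qT}·φ(d₁)·σ/(2√T) + q·S·e^{−qT}·N(d₁) − r·K·e^{−rT}·N(d₂) = −11.559079 + 3.200348 − 2.628785 = -10.987516

price = 43.624187
Θ = -10.987516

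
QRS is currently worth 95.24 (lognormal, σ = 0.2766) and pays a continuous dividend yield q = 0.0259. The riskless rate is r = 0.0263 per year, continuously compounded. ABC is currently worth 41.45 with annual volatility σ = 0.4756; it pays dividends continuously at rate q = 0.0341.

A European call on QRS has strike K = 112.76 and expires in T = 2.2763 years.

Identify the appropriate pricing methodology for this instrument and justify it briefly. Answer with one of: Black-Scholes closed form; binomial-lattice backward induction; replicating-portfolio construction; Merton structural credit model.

framework: Black-Scholes closed form

Key observation: a European claim on QRS (strike 112.76) — a lognormal (GBM) underlying with constant rate and volatility — has an exact closed-form value; no lattice or capital structure is involved.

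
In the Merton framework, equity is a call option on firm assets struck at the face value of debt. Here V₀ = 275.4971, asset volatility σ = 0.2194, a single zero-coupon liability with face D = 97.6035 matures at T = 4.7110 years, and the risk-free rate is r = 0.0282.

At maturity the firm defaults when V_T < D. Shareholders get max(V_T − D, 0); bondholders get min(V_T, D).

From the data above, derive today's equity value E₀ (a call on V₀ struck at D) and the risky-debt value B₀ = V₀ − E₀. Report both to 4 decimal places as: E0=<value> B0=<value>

Equity is a call on the firm's assets struck at D = 97.6035:
d₁ = [ln(V₀/D) + (r + σ²/2)T] / (σ√T)
   = [ln(275.4971/97.6035) + (0.0282 + 0.5·0.2194²)·4.7110] / (0.2194·√4.7110)
   = [1.037664 + 0.246235] / 0.476204 = 2.696111
d₂ = d₁ − σ√T = 2.696111 − 0.476204 = 2.219907
N(d₁) = 0.996492,  N(d₂) = 0.986787,  e^(−rT) = 0.875596
E₀ = V₀·N(d₁) − D·e^(−rT)·N(d₂)
   = 275.4971·0.996492 − 97.6035·0.875596·0.986787 = 190.198637
B₀ = V₀ − E₀ = 275.4971 − 190.198637 = 85.298463

E0=190.1986 B0=85.2985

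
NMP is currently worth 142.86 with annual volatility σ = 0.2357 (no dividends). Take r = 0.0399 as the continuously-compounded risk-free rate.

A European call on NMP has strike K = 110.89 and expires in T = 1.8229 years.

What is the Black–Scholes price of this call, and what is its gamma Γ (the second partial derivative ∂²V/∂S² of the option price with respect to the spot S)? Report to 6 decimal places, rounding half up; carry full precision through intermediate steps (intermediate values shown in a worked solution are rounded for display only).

price = 42.794299
Γ = 0.004355

σ√T = 0.2357·√1.8229 = 0.318230
d₁ = (ln(S/K) + (r+σ²/2)T) / (σ√T) = (ln(142.86/110.89) + (0.0399+0.2357²/2)·1.8229) / 0.318230 = (0.253326 + 0.123369) / 0.318230 = 1.183720
d₂ = d₁ − σ√T = 1.183720 − 0.318230 = 0.865491
e^{−rT} = 0.929848
N(d₁) = 0.881738,  N(d₂) = 0.806615
Call price V = S·N(d₁) − K·e^{−rT}·N(d₂) = 125.965109 − 83.170811 = 42.794299
φ(d₁) = (1/√(2π))·e^{−d₁²/2} = 0.197991
Γ = φ(d₁) / (S·σ·√T) = 0.004355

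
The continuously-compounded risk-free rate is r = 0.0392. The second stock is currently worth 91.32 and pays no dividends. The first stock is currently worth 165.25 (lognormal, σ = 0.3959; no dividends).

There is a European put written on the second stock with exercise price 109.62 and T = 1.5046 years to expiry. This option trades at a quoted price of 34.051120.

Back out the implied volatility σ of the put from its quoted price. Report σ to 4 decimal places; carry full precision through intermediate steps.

At σ = 0.5936 the Black–Scholes value reproduces the quote:
σ√T = 0.5936·√1.5046 = 0.728122
d₁ = (ln(S/K) + (r+σ²/2)T) / (σ√T) = (ln(91.32/109.62) + (0.0392+0.5936²/2)·1.5046) / 0.728122 = (-0.182650 + 0.324061) / 0.728122 = 0.194214
d₂ = d₁ − σ√T = 0.194214 − 0.728122 = -0.533909
e^{−rT} = 0.942725
N(−d₁) = 0.423004,  N(−d₂) = 0.703298
V = K·e^{−rT}·N(−d₂) − S·N(−d₁) = 72.679866 − 38.628746 = 34.051120 (the quoted price), and the Black–Scholes price is strictly increasing in σ, so σ is unique

sigma = 0.5936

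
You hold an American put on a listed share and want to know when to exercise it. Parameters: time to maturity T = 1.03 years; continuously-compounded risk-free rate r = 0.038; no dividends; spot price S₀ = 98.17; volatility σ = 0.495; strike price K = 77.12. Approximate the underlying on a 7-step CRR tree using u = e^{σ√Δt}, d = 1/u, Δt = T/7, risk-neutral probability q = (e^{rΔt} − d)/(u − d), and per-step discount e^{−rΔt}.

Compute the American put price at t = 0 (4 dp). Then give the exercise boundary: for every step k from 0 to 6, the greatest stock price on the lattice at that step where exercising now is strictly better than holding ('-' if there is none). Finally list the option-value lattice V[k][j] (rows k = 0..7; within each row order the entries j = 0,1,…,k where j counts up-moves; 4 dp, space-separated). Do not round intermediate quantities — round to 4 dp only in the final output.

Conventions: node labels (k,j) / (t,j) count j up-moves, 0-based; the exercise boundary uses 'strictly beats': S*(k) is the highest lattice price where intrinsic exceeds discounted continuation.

price = 7.5930
boundary = - - - - 45.9332 37.9895 45.9332
tree:
7.5930
11.3596 3.3913
16.5213 5.6129 0.8998
23.2011 9.1063 1.6988 0.0000
31.1868 14.3780 3.2073 0.0000 0.0000
39.1305 21.8318 6.0551 0.0000 0.0000 0.0000
45.7004 31.1868 11.4316 0.0000 0.0000 0.0000 0.0000
51.1341 39.1305 21.5821 0.0000 0.0000 0.0000 0.0000 0.0000

Δt=0.14714, u=1.20910, d=0.82706, q=0.46735, disc=e^(-rΔt)=0.99442
k=7 terminal: V=max(K-S,0) → 51.1341 39.1305 21.5821 0.0000 0.0000 0.0000 0.0000 0.0000
k=6: j=0 S=31.4196 intr=45.7004 cont=45.2704 V=45.7004[EX]; j=1 S=45.9332 intr=31.1868 cont=30.7568 V=31.1868[EX]; j=2 S=67.1510 intr=9.9690 cont=11.4316 V=11.4316[hold]; j=3 S=98.1700 intr=0.0000 cont=0.0000 V=0.0000[hold]; j=4 S=143.5175 intr=0.0000 cont=0.0000 V=0.0000[hold]; j=5 S=209.8122 intr=0.0000 cont=0.0000 V=0.0000[hold]; j=6 S=306.7304 intr=0.0000 cont=0.0000 V=0.0000[hold]  S*(6)=45.9332
k=5: j=0 S=37.9895 intr=39.1305 cont=38.7005 V=39.1305[EX]; j=1 S=55.5379 intr=21.5821 cont=21.8318 V=21.8318[hold]; j=2 S=81.1925 intr=0.0000 cont=6.0551 V=6.0551[hold]; j=3 S=118.6976 intr=0.0000 cont=0.0000 V=0.0000[hold]; j=4 S=173.5273 intr=0.0000 cont=0.0000 V=0.0000[hold]; j=5 S=253.6844 intr=0.0000 cont=0.0000 V=0.0000[hold]  S*(5)=37.9895
k=4: j=0 S=45.9332 intr=31.1868 cont=30.8728 V=31.1868[EX]; j=1 S=67.1510 intr=9.9690 cont=14.3780 V=14.3780[hold]; j=2 S=98.1700 intr=0.0000 cont=3.2073 V=3.2073[hold]; j=3 S=143.5175 intr=0.0000 cont=0.0000 V=0.0000[hold]; j=4 S=209.8122 intr=0.0000 cont=0.0000 V=0.0000[hold]  S*(4)=45.9332
k=3: j=0 S=55.5379 intr=21.5821 cont=23.2011 V=23.2011[hold]; j=1 S=81.1925 intr=0.0000 cont=9.1063 V=9.1063[hold]; j=2 S=118.6976 intr=0.0000 cont=1.6988 V=1.6988[hold]; j=3 S=173.5273 intr=0.0000 cont=0.0000 V=0.0000[hold]  S*(3)=-
k=2: j=0 S=67.1510 intr=9.9690 cont=16.5213 V=16.5213[hold]; j=1 S=98.1700 intr=0.0000 cont=5.6129 V=5.6129[hold]; j=2 S=143.5175 intr=0.0000 cont=0.8998 V=0.8998[hold]  S*(2)=-
k=1: j=0 S=81.1925 intr=0.0000 cont=11.3596 V=11.3596[hold]; j=1 S=118.6976 intr=0.0000 cont=3.3913 V=3.3913[hold]  S*(1)=-
k=0: j=0 S=98.1700 intr=0.0000 cont=7.5930 V=7.5930[hold]  S*(0)=-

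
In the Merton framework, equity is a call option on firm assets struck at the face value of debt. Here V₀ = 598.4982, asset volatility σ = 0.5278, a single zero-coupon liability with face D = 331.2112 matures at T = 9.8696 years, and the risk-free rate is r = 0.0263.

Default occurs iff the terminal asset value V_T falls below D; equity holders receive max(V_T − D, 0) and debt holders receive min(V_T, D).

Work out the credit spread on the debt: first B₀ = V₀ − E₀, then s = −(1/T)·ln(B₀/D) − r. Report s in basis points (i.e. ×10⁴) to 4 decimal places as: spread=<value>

spread=540.9662

Work the structural quantities from V₀ = 598.4982 against face 331.2112:
d₁ = [ln(V₀/D) + (r + σ²/2)T] / (σ√T)
   = [ln(598.4982/331.2112) + (0.0263 + 0.5·0.5278²)·9.8696] / (0.5278·√9.8696)
   = [0.591667 + 1.634272] / 1.658132 = 1.342438
d₂ = d₁ − σ√T = 1.342438 − 1.658132 = -0.315695
N(d₁) = 0.910273,  N(d₂) = 0.376117,  e^(−rT) = 0.771383
E₀ = V₀·N(d₁) − D·e^(−rT)·N(d₂)
   = 598.4982·0.910273 − 331.2112·0.771383·0.376117 = 448.702297
B₀ = V₀ − E₀ = 598.4982 − 448.702297 = 149.795903
spread = −(1/T)·ln(B₀/D) − r = −(1/9.8696)·ln(149.795903/331.2112) − 0.0263 = 0.05409662
in basis points: 0.05409662 × 10⁴ = 540.9662 bp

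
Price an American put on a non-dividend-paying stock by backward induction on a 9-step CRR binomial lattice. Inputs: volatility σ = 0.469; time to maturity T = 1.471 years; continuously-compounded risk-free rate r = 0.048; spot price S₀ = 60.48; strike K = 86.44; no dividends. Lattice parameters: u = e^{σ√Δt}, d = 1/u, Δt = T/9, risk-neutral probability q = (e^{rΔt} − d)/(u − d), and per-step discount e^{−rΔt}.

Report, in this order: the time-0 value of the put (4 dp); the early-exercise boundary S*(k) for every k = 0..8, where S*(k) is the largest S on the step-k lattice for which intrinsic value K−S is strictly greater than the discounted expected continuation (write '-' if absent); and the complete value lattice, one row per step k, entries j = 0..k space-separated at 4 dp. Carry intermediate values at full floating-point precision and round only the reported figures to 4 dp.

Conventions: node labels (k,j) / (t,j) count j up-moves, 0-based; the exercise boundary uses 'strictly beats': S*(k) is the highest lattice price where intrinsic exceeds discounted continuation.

price = 29.7355
boundary = - - 41.3923 34.2432 41.3923 50.0341 41.3923 50.0341 60.4800
tree:
29.7355
37.0964 22.0417
45.0477 28.8682 14.8144
52.1968 36.6645 20.6755 8.5408
58.1112 45.0477 27.9487 12.9284 3.8019
63.0041 52.1968 36.4059 19.0056 6.3830 0.9938
67.0519 58.1112 45.0477 26.9298 10.5066 1.9019 0.0000
70.4005 63.0041 52.1968 36.4059 16.8362 3.6400 0.0000 0.0000
73.1708 67.0519 58.1112 45.0477 25.9600 6.9666 0.0000 0.0000 0.0000
75.4626 70.4005 63.0041 52.1968 36.4059 13.3332 0.0000 0.0000 0.0000 0.0000

Δt=0.16344, u=1.20878, d=0.82728, q=0.47339, disc=e^(-rΔt)=0.99219
k=9 terminal: V=max(K-S,0) → 75.4626 70.4005 63.0041 52.1968 36.4059 13.3332 0.0000 0.0000 0.0000 0.0000
k=8: j=0 S=13.2692 intr=73.1708 cont=72.4953 V=73.1708[EX]; j=1 S=19.3881 intr=67.0519 cont=66.3764 V=67.0519[EX]; j=2 S=28.3288 intr=58.1112 cont=57.4357 V=58.1112[EX]; j=3 S=41.3923 intr=45.0477 cont=44.3722 V=45.0477[EX]; j=4 S=60.4800 intr=25.9600 cont=25.2845 V=25.9600[EX]; j=5 S=88.3698 intr=0.0000 cont=6.9666 V=6.9666[hold]; j=6 S=129.1206 intr=0.0000 cont=0.0000 V=0.0000[hold]; j=7 S=188.6633 intr=0.0000 cont=0.0000 V=0.0000[hold]; j=8 S=275.6636 intr=0.0000 cont=0.0000 V=0.0000[hold]  S*(8)=60.4800
k=7: j=0 S=16.0395 intr=70.4005 cont=69.7250 V=70.4005[EX]; j=1 S=23.4359 intr=63.0041 cont=62.3286 V=63.0041[EX]; j=2 S=34.2432 intr=52.1968 cont=51.5213 V=52.1968[EX]; j=3 S=50.0341 intr=36.4059 cont=35.7304 V=36.4059[EX]; j=4 S=73.1068 intr=13.3332 cont=16.8362 V=16.8362[hold]; j=5 S=106.8193 intr=0.0000 cont=3.6400 V=3.6400[hold]; j=6 S=156.0779 intr=0.0000 cont=0.0000 V=0.0000[hold]; j=7 S=228.0518 intr=0.0000 cont=0.0000 V=0.0000[hold]  S*(7)=50.0341
k=6: j=0 S=19.3881 intr=67.0519 cont=66.3764 V=67.0519[EX]; j=1 S=28.3288 intr=58.1112 cont=57.4357 V=58.1112[EX]; j=2 S=41.3923 intr=45.0477 cont=44.3722 V=45.0477[EX]; j=3 S=60.4800 intr=25.9600 cont=26.9298 V=26.9298[hold]; j=4 S=88.3698 intr=0.0000 cont=10.5066 V=10.5066[hold]; j=5 S=129.1206 intr=0.0000 cont=1.9019 V=1.9019[hold]; j=6 S=188.6633 intr=0.0000 cont=0.0000 V=0.0000[hold]  S*(6)=41.3923
k=5: j=0 S=23.4359 intr=63.0041 cont=62.3286 V=63.0041[EX]; j=1 S=34.2432 intr=52.1968 cont=51.5213 V=52.1968[EX]; j=2 S=50.0341 intr=36.4059 cont=36.1859 V=36.4059[EX]; j=3 S=73.1068 intr=13.3332 cont=19.0056 V=19.0056[hold]; j=4 S=106.8193 intr=0.0000 cont=6.3830 V=6.3830[hold]; j=5 S=156.0779 intr=0.0000 cont=0.9938 V=0.9938[hold]  S*(5)=50.0341
k=4: j=0 S=28.3288 intr=58.1112 cont=57.4357 V=58.1112[EX]; j=1 S=41.3923 intr=45.0477 cont=44.3722 V=45.0477[EX]; j=2 S=60.4800 intr=25.9600 cont=27.9487 V=27.9487[hold]; j=3 S=88.3698 intr=0.0000 cont=12.9284 V=12.9284[hold]; j=4 S=129.1206 intr=0.0000 cont=3.8019 V=3.8019[hold]  S*(4)=41.3923
k=3: j=0 S=34.2432 intr=52.1968 cont=51.5213 V=52.1968[EX]; j=1 S=50.0341 intr=36.4059 cont=36.6645 V=36.6645[hold]; j=2 S=73.1068 intr=13.3332 cont=20.6755 V=20.6755[hold]; j=3 S=106.8193 intr=0.0000 cont=8.5408 V=8.5408[hold]  S*(3)=34.2432
k=2: j=0 S=41.3923 intr=45.0477 cont=44.4936 V=45.0477[EX]; j=1 S=60.4800 intr=25.9600 cont=28.8682 V=28.8682[hold]; j=2 S=88.3698 intr=0.0000 cont=14.8144 V=14.8144[hold]  S*(2)=41.3923
k=1: j=0 S=50.0341 intr=36.4059 cont=37.0964 V=37.0964[hold]; j=1 S=73.1068 intr=13.3332 cont=22.0417 V=22.0417[hold]  S*(1)=-
k=0: j=0 S=60.4800 intr=25.9600 cont=29.7355 V=29.7355[hold]  S*(0)=-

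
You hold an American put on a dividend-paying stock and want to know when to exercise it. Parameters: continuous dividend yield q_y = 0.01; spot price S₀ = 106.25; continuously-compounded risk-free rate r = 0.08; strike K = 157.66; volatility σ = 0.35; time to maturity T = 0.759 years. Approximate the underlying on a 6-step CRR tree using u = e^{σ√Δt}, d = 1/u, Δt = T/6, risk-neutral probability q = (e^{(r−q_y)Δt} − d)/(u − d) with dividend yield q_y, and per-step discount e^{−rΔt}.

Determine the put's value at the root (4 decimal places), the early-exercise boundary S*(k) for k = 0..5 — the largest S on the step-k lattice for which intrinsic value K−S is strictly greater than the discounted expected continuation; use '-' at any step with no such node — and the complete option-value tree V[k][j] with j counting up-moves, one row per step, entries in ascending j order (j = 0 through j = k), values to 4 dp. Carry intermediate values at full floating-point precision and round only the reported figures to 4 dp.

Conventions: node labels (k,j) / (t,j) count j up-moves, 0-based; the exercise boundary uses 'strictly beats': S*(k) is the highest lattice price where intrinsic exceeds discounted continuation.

Δt=0.12650  u=1.13256  d=0.88295  q=0.50455  discount=0.98993
step 6 (expiry): payoffs max(K−S,0) = 107.3154 93.0830 74.8270 51.4100 21.3730 0.0000 0.0000
step 5: (k=5,j=0): S=57.0185, K−S=100.6415, hold=99.1261 ⇒ V=100.6415 exercise | (k=5,j=1): S=73.1376, K−S=84.5224, hold=83.0274 ⇒ V=84.5224 exercise | (k=5,j=2): S=93.8137, K−S=63.8463, hold=62.3774 ⇒ V=63.8463 exercise | (k=5,j=3): S=120.3349, K−S=37.3251, hold=35.8897 ⇒ V=37.3251 exercise | (k=5,j=4): S=154.3537, K−S=3.3063, hold=10.4826 ⇒ V=10.4826 continue | (k=5,j=5): S=197.9896, K−S=0.0000, hold=0.0000 ⇒ V=0.0000 continue  boundary S*=120.3349
step 4: (k=4,j=0): S=64.5770, K−S=93.0830, hold=91.5771 ⇒ V=93.0830 exercise | (k=4,j=1): S=82.8330, K−S=74.8270, hold=73.3442 ⇒ V=74.8270 exercise | (k=4,j=2): S=106.2500, K−S=51.4100, hold=49.9568 ⇒ V=51.4100 exercise | (k=4,j=3): S=136.2870, K−S=21.3730, hold=23.5422 ⇒ V=23.5422 continue | (k=4,j=4): S=174.8154, K−S=0.0000, hold=5.1413 ⇒ V=5.1413 continue  boundary S*=106.2500
step 3: (k=3,j=0): S=73.1376, K−S=84.5224, hold=83.0274 ⇒ V=84.5224 exercise | (k=3,j=1): S=93.8137, K−S=63.8463, hold=62.3774 ⇒ V=63.8463 exercise | (k=3,j=2): S=120.3349, K−S=37.3251, hold=36.9732 ⇒ V=37.3251 exercise | (k=3,j=3): S=154.3537, K−S=3.3063, hold=14.1144 ⇒ V=14.1144 continue  boundary S*=120.3349
step 2: (k=2,j=0): S=82.8330, K−S=74.8270, hold=73.3442 ⇒ V=74.8270 exercise | (k=2,j=1): S=106.2500, K−S=51.4100, hold=49.9568 ⇒ V=51.4100 exercise | (k=2,j=2): S=136.2870, K−S=21.3730, hold=25.3562 ⇒ V=25.3562 continue  boundary S*=106.2500
step 1: (k=1,j=0): S=93.8137, K−S=63.8463, hold=62.3774 ⇒ V=63.8463 exercise | (k=1,j=1): S=120.3349, K−S=37.3251, hold=37.8792 ⇒ V=37.8792 continue  boundary S*=93.8137
step 0: (k=0,j=0): S=106.2500, K−S=51.4100, hold=50.2336 ⇒ V=51.4100 exercise  boundary S*=106.2500

price = 51.4100
boundary = 106.2500 93.8137 106.2500 120.3349 106.2500 120.3349
tree:
51.4100
63.8463 37.8792
74.8270 51.4100 25.3562
84.5224 63.8463 37.3251 14.1144
93.0830 74.8270 51.4100 23.5422 5.1413
100.6415 84.5224 63.8463 37.3251 10.4826 0.0000
107.3154 93.0830 74.8270 51.4100 21.3730 0.0000 0.0000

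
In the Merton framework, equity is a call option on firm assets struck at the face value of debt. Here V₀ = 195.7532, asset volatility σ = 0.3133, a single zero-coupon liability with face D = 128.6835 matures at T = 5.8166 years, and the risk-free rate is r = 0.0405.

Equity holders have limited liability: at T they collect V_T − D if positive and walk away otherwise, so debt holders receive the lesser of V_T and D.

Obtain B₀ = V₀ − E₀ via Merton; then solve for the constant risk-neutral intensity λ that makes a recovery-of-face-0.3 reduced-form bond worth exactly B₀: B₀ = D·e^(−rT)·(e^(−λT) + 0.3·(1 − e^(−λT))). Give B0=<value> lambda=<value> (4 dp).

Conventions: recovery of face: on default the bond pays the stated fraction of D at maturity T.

Work the structural quantities from V₀ = 195.7532 against face 128.6835:
d₁ = [ln(V₀/D) + (r + σ²/2)T] / (σ√T)
   = [ln(195.7532/128.6835) + (0.0405 + 0.5·0.3133²)·5.8166] / (0.3133·√5.8166)
   = [0.419499 + 0.521042] / 0.755605 = 1.244751
d₂ = d₁ − σ√T = 1.244751 − 0.755605 = 0.489146
N(d₁) = 0.893388,  N(d₂) = 0.687631,  e^(−rT) = 0.790119
E₀ = V₀·N(d₁) − D·e^(−rT)·N(d₂)
   = 195.7532·0.893388 − 128.6835·0.790119·0.687631 = 104.968625
B₀ = V₀ − E₀ = 195.7532 − 104.968625 = 90.784575
e^(−λT) = (B₀·e^(rT)/D − 0.3)/(1 − 0.3) = (90.7846·1.265633/128.6835 − 0.3)/0.7 = 0.84698310
λ = −ln(0.84698310)/5.8166 = 0.028552

B0=90.7846 lambda=0.0286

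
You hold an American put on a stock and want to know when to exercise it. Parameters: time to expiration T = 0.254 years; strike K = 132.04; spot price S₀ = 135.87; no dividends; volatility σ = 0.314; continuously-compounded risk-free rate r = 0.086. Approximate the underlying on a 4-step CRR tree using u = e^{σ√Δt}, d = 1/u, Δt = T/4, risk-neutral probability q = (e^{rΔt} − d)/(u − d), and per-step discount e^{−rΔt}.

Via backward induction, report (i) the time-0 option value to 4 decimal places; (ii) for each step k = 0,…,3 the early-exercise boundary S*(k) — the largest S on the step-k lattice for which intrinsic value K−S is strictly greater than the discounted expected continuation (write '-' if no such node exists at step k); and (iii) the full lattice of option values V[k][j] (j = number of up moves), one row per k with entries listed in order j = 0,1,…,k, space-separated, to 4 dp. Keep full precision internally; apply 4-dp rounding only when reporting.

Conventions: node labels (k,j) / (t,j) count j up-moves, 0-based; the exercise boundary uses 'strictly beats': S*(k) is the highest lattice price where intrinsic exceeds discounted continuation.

params: Δt=0.06350 u=1.08234 d=0.92392 q=0.51480 e^(-rΔt)=0.99455
t_4 payoffs: 33.0324 16.0565 0.0000 0.0000 0.0000
t_3: node(3,0) S=107.1599 payoff=24.8801 vs cont=24.1610 → 24.8801 [stop]  node(3,1) S=125.5335 payoff=6.5065 vs cont=7.7483 → 7.7483 [wait]  node(3,2) S=147.0576 payoff=0.0000 vs cont=0.0000 → 0.0000 [wait]  node(3,3) S=172.2721 payoff=0.0000 vs cont=0.0000 → 0.0000 [wait]  ⇒ S*(3)=107.1599
t_2: node(2,0) S=115.9835 payoff=16.0565 vs cont=15.9732 → 16.0565 [stop]  node(2,1) S=135.8700 payoff=0.0000 vs cont=3.7390 → 3.7390 [wait]  node(2,2) S=159.1663 payoff=0.0000 vs cont=0.0000 → 0.0000 [wait]  ⇒ S*(2)=115.9835
t_1: node(1,0) S=125.5335 payoff=6.5065 vs cont=9.6626 → 9.6626 [wait]  node(1,1) S=147.0576 payoff=0.0000 vs cont=1.8043 → 1.8043 [wait]  ⇒ S*(1)=-
t_0: node(0,0) S=135.8700 payoff=0.0000 vs cont=5.5866 → 5.5866 [wait]  ⇒ S*(0)=-

price = 5.5866
boundary = - - 115.9835 107.1599
tree:
5.5866
9.6626 1.8043
16.0565 3.7390 0.0000
24.8801 7.7483 0.0000 0.0000
33.0324 16.0565 0.0000 0.0000 0.0000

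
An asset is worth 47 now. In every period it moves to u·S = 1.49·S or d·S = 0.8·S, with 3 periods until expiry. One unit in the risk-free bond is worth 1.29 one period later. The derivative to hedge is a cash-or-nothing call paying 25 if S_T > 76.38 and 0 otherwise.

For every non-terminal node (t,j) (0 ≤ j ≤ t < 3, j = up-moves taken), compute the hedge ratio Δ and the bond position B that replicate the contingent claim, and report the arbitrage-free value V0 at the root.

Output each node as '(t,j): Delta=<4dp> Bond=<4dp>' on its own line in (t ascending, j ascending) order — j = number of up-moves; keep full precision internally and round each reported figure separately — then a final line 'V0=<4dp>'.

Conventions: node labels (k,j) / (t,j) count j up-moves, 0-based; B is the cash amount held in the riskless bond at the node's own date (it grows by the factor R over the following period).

(0,0): Delta=0.1907 Bond=0.3144
(1,0): Delta=0.5305 Bond=-12.3694
(1,1): Delta=0.1163 Bond=5.6199
(2,0): Delta=0.0000 Bond=0.0000
(2,1): Delta=0.6467 Bond=-22.4694
(2,2): Delta=0.0000 Bond=19.3798
V0=9.2777

Since d<R<u, set p* = (R−d)/(u−d) = 0.7101; price each node as the discounted p*-expectation of its children.
Payoffs at expiry: V(3,0)=0.0000, V(3,1)=0.0000, V(3,2)=25.0000, V(3,3)=25.0000
  t=2,j=0: stock 30.0800 → up 44.8192 (V=0.0000), down 24.0640 (V=0.0000). Price 0.0000; hedge Δ=0.0000, bond B=0.0000.
  t=2,j=1: stock 56.0240 → up 83.4758 (V=25.0000), down 44.8192 (V=0.0000). Price 13.7625; hedge Δ=0.6467, bond B=-22.4694.
  t=2,j=2: stock 104.3447 → up 155.4736 (V=25.0000), down 83.4758 (V=25.0000). Price 19.3798; hedge Δ=0.0000, bond B=19.3798.
  t=1,j=0: stock 37.6000 → up 56.0240 (V=13.7625), down 30.0800 (V=0.0000). Price 7.5763; hedge Δ=0.5305, bond B=-12.3694.
  t=1,j=1: stock 70.0300 → up 104.3447 (V=19.3798), down 56.0240 (V=13.7625). Price 13.7610; hedge Δ=0.1163, bond B=5.6199.
  t=0,j=0: stock 47.0000 → up 70.0300 (V=13.7610), down 37.6000 (V=7.5763). Price 9.2777; hedge Δ=0.1907, bond B=0.3144.
Check: Δ(0,0)·S0 + B(0,0) = 9.2777 = V0.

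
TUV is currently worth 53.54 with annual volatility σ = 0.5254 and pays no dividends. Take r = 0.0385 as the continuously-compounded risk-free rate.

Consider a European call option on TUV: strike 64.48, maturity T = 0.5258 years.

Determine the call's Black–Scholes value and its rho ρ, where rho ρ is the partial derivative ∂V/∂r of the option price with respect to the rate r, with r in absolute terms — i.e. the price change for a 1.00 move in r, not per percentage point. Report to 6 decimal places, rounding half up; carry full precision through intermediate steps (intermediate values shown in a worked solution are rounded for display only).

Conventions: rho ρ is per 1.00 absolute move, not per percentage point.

σ√T = 0.5254·√0.5258 = 0.380978
d₁ = (ln(S/K) + (r+σ²/2)T) / (σ√T) = (ln(53.54/64.48) + (0.0385+0.5254²/2)·0.5258) / 0.380978 = (-0.185926 + 0.092816) / 0.380978 = -0.244398
d₂ = d₁ − σ√T = -0.244398 − 0.380978 = -0.625377
e^{−rT} = 0.979960
N(d₁) = 0.403461,  N(d₂) = 0.265862
Call price V = S·N(d₁) − K·e^{−rT}·N(d₂) = 21.601311 − 16.799239 = 4.802072
ρ = K·T·e^{−rT}·N(d₂) = 8.833040

price = 4.802072
ρ = 8.833040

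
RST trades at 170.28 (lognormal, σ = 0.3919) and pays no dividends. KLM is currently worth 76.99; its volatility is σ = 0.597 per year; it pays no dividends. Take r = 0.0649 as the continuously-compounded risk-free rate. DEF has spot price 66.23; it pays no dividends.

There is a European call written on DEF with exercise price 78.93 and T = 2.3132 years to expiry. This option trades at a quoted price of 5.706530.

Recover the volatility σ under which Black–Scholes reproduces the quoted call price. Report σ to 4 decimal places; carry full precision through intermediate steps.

sigma = 0.1606

At σ = 0.1606 the Black–Scholes value reproduces the quote:
σ√T = 0.1606·√2.3132 = 0.244260
d₁ = (ln(S/K) + (r+σ²/2)T) / (σ√T) = (ln(66.23/78.93) + (0.0649+0.1606²/2)·2.3132) / 0.244260 = (-0.175428 + 0.179958) / 0.244260 = 0.018547
d₂ = d₁ − σ√T = 0.018547 − 0.244260 = -0.225713
e^{−rT} = 0.860599
N(d₁) = 0.507399,  N(d₂) = 0.410712
V = S·N(d₁) − K·e^{−rT}·N(d₂) = 33.605018 − 27.898488 = 5.706530 (matching the quote); vega is positive throughout, so no other σ reproduces this price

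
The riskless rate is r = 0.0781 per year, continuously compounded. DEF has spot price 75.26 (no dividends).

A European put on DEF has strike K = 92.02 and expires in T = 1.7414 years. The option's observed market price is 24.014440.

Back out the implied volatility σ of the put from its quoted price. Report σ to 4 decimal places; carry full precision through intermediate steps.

sigma = 0.5333

At σ = 0.5333 the Black–Scholes value reproduces the quote:
σ√T = 0.5333·√1.7414 = 0.703754
d₁ = (ln(S/K) + (r+σ²/2)T) / (σ√T) = (ln(75.26/92.02) + (0.0781+0.5333²/2)·1.7414) / 0.703754 = (-0.201057 + 0.383638) / 0.703754 = 0.259439
d₂ = d₁ − σ√T = 0.259439 − 0.703754 = -0.444315
e^{−rT} = 0.872840
N(−d₁) = 0.397648,  N(−d₂) = 0.671593
V = K·e^{−rT}·N(−d₂) − S·N(−d₁) = 53.941458 − 29.927018 = 24.014440 (equal to the quote); since ∂V/∂σ > 0 for all σ, the implied volatility is unique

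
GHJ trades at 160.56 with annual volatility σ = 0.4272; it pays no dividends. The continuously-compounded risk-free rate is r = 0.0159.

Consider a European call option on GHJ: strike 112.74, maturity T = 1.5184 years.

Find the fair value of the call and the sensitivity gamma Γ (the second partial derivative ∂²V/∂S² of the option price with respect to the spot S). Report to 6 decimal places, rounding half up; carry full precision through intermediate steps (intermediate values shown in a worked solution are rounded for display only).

price = 60.024099
Γ = 0.002918

σ√T = 0.4272·√1.5184 = 0.526410
d₁ = (ln(S/K) + (r+σ²/2)T) / (σ√T) = (ln(160.56/112.74) + (0.0159+0.4272²/2)·1.5184) / 0.526410 = (0.353583 + 0.162696) / 0.526410 = 0.980756
d₂ = d₁ − σ√T = 0.980756 − 0.526410 = 0.454345
e^{−rT} = 0.976147
N(d₁) = 0.836643,  N(d₂) = 0.675210
Call price V = S·N(d₁) − K·e^{−rT}·N(d₂) = 134.331462 − 74.307363 = 60.024099
φ(d₁) = (1/√(2π))·e^{−d₁²/2} = 0.246627
Γ = φ(d₁) / (S·σ·√T) = 0.002918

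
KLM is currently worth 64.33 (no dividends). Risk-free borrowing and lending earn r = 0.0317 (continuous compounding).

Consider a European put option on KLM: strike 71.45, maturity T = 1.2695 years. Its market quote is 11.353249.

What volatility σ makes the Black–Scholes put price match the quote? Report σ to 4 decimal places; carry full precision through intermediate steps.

sigma = 0.3041

At σ = 0.3041 the Black–Scholes value reproduces the quote:
σ√T = 0.3041·√1.2695 = 0.342636
d₁ = (ln(S/K) + (r+σ²/2)T) / (σ√T) = (ln(64.33/71.45) + (0.0317+0.3041²/2)·1.2695) / 0.342636 = (-0.104972 + 0.098943) / 0.342636 = -0.017596
d₂ = d₁ − σ√T = -0.017596 − 0.342636 = -0.360232
e^{−rT} = 0.960556
N(−d₁) = 0.507019,  N(−d₂) = 0.640663
V = K·e^{−rT}·N(−d₂) − S·N(−d₁) = 43.969808 − 32.616559 = 11.353249 (matching the quote); vega is positive throughout, so no other σ reproduces this price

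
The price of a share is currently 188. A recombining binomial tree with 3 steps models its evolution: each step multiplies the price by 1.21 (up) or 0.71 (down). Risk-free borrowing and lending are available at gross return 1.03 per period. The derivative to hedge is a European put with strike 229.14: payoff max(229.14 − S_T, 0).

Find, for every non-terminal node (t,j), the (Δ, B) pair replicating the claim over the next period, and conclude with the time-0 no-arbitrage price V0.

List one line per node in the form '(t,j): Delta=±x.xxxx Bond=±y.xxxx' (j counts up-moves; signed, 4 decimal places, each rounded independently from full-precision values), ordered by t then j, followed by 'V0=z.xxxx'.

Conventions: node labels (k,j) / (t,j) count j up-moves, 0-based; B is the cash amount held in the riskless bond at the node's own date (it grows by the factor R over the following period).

(0,0): Delta=-0.5732 Bond=154.3849
(1,0): Delta=-1.0000 Bond=215.9864
(1,1): Delta=-0.4323 Bond=126.9709
(2,0): Delta=-1.0000 Bond=222.4660
(2,1): Delta=-1.0000 Bond=222.4660
(2,2): Delta=-0.2450 Bond=79.2067
V0=46.6243

Under the risk-neutral measure, an up-move has probability p* = (R−d)/(u−d) = 0.6400 and values discount at R = 1.03.
Payoffs at expiry: V(3,0)=161.8527, V(3,1)=114.4673, V(3,2)=33.7119, V(3,3)=0.0000
  t=2,j=0: stock 94.7708 → up 114.6727 (V=114.4673), down 67.2873 (V=161.8527). Price 127.6952; hedge Δ=-1.0000, bond B=222.4660.
  t=2,j=1: stock 161.5108 → up 195.4281 (V=33.7119), down 114.6727 (V=114.4673). Price 60.9552; hedge Δ=-1.0000, bond B=222.4660.
  t=2,j=2: stock 275.2508 → up 333.0535 (V=0.0000), down 195.4281 (V=33.7119). Price 11.7828; hedge Δ=-0.2450, bond B=79.2067.
  t=1,j=0: stock 133.4800 → up 161.5108 (V=60.9552), down 94.7708 (V=127.6952). Price 82.5064; hedge Δ=-1.0000, bond B=215.9864.
  t=1,j=1: stock 227.4800 → up 275.2508 (V=11.7828), down 161.5108 (V=60.9552). Price 28.6261; hedge Δ=-0.4323, bond B=126.9709.
  t=0,j=0: stock 188.0000 → up 227.4800 (V=28.6261), down 133.4800 (V=82.5064). Price 46.6243; hedge Δ=-0.5732, bond B=154.3849.
As a check, the time-0 holding Δ(0,0)·S0 + B(0,0) comes to 46.6243 — exactly V0.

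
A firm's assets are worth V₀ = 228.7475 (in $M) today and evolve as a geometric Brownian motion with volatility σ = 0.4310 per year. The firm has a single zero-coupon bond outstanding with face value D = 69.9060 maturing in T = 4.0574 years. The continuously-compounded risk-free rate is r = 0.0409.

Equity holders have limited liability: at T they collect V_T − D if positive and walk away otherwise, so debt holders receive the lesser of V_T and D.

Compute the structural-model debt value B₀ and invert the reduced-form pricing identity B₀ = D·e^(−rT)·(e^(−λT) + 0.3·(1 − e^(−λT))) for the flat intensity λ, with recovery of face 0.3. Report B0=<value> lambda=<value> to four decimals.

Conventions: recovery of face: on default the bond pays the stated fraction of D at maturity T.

B0=56.7901 lambda=0.0149

Equity is a call on the firm's assets struck at D = 69.9060:
d₁ = [ln(V₀/D) + (r + σ²/2)T] / (σ√T)
   = [ln(228.7475/69.9060) + (0.0409 + 0.5·0.4310²)·4.0574] / (0.4310·√4.0574)
   = [1.185467 + 0.542801] / 0.868163 = 1.990719
d₂ = d₁ − σ√T = 1.990719 − 0.868163 = 1.122556
N(d₁) = 0.976744,  N(d₂) = 0.869187,  e^(−rT) = 0.847091
E₀ = V₀·N(d₁) − D·e^(−rT)·N(d₂)
   = 228.7475·0.976744 − 69.9060·0.847091·0.869187 = 171.957376
B₀ = V₀ − E₀ = 228.7475 − 171.957376 = 56.790124
e^(−λT) = (B₀·e^(rT)/D − 0.3)/(1 − 0.3) = (56.7901·1.180511/69.9060 − 0.3)/0.7 = 0.94145925
λ = −ln(0.94145925)/4.0574 = 0.014868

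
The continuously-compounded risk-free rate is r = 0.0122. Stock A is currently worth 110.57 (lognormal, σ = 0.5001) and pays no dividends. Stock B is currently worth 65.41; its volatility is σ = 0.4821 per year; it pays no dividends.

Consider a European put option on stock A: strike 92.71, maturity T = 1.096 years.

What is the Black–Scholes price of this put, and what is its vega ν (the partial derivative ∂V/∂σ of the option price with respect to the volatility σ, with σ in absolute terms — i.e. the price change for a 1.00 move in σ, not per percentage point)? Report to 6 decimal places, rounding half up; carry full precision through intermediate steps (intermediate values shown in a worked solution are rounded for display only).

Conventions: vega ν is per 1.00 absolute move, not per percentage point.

σ√T = 0.5001·√1.096 = 0.523555
d₁ = (ln(S/K) + (r+σ²/2)T) / (σ√T) = (ln(110.57/92.71) + (0.0122+0.5001²/2)·1.096) / 0.523555 = (0.176172 + 0.150426) / 0.523555 = 0.623810
d₂ = d₁ − σ√T = 0.623810 − 0.523555 = 0.100255
e^{−rT} = 0.986718
N(−d₁) = 0.266376,  N(−d₂) = 0.460071
Put price V = K·e^{−rT}·N(−d₂) − S·N(−d₁) = 42.086658 − 29.453232 = 12.633426
φ(d₁) = (1/√(2π))·e^{−d₁²/2} = 0.328405
ν = S·φ(d₁)·√T = 38.014767

price = 12.633426
ν = 38.014767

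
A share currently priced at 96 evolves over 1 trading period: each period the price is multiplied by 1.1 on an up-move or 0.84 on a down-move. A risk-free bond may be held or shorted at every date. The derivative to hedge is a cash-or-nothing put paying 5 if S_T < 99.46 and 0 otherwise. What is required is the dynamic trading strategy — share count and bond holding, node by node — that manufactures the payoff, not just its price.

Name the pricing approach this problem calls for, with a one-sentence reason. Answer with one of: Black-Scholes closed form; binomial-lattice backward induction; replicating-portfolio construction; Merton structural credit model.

framework: replicating-portfolio construction

Key observation: what is demanded is not a single number but the (Δ, B) position at each node of the 1.1/0.84 tree starting at 96; constructing those positions is the replicating-portfolio method.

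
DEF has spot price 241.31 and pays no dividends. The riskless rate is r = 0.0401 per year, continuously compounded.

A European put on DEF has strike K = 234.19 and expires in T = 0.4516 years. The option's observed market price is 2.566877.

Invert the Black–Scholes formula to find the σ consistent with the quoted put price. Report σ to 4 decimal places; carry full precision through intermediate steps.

sigma = 0.1073

At σ = 0.1073 the Black–Scholes value reproduces the quote:
σ√T = 0.1073·√0.4516 = 0.072107
d₁ = (ln(S/K) + (r+σ²/2)T) / (σ√T) = (ln(241.31/234.19) + (0.0401+0.1073²/2)·0.4516) / 0.072107 = (0.029950 + 0.020709) / 0.072107 = 0.702548
d₂ = d₁ − σ√T = 0.702548 − 0.072107 = 0.630441
e^{−rT} = 0.982054
N(−d₁) = 0.241169,  N(−d₂) = 0.264203
V = K·e^{−rT}·N(−d₂) − S·N(−d₁) = 60.763326 − 58.196449 = 2.566877 (the quoted price), and the Black–Scholes price is strictly increasing in σ, so σ is unique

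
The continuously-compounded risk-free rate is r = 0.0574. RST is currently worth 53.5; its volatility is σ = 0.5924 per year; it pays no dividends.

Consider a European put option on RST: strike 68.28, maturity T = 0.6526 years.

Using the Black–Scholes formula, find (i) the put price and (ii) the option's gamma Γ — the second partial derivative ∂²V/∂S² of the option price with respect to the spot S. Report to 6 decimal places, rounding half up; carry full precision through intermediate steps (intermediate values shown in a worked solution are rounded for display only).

price = 18.422111
Γ = 0.015297

σ√T = 0.5924·√0.6526 = 0.478562
d₁ = (ln(S/K) + (r+σ²/2)T) / (σ√T) = (ln(53.5/68.28) + (0.0574+0.5924²/2)·0.6526) / 0.478562 = (-0.243935 + 0.151970) / 0.478562 = -0.192169
d₂ = d₁ − σ√T = -0.192169 − 0.478562 = -0.670732
e^{−rT} = 0.963234
N(−d₁) = 0.576195,  N(−d₂) = 0.748804
Put price V = K·e^{−rT}·N(−d₂) − S·N(−d₁) = 49.248554 − 30.826444 = 18.422111
φ(d₁) = (1/√(2π))·e^{−d₁²/2} = 0.391644
Γ = φ(d₁) / (S·σ·√T) = 0.015297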